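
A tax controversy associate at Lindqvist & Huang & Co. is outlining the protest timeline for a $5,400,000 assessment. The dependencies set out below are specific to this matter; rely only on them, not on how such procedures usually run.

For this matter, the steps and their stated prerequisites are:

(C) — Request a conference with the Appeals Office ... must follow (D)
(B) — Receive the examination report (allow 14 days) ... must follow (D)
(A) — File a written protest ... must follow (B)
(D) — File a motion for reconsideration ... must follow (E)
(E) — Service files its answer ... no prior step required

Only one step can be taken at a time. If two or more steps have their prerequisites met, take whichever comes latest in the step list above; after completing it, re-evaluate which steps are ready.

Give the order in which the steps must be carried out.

(E), (D), (B), (A), (C)

(E) is the only step with nothing outstanding, so it goes first.
Next only (D) has its prerequisites met → (D).
Ready: (B) and (C). (B) is listed later → (B).
(A) now also ready, so the ready set is {(A), (C)}; (A) is listed later → (A).
Next only (C) has its prerequisites met → (C).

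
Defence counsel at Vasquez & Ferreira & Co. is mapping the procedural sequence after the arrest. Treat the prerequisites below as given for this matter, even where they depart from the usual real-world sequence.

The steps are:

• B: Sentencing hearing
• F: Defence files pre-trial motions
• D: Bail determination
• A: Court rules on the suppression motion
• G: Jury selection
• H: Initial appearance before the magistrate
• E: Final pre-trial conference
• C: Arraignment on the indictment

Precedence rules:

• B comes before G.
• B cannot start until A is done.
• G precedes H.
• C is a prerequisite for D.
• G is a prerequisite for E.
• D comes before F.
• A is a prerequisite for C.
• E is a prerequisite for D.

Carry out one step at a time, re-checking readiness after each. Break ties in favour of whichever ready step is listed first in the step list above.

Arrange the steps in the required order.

A, B, G, H, E, C, D, F

Only A has no prerequisites, so it is first.
Ready: B and C. B is listed earlier → B.
G now also ready, so the ready set is {G, C}; G is listed earlier → G.
Ready: H, E and C. H is listed earlier → H.
Now E and C have their prerequisites met. E is listed earlier, so E next.
That leaves C as the only ready step → C.
Next only D has its prerequisites met → D.
F is the only step now ready → F.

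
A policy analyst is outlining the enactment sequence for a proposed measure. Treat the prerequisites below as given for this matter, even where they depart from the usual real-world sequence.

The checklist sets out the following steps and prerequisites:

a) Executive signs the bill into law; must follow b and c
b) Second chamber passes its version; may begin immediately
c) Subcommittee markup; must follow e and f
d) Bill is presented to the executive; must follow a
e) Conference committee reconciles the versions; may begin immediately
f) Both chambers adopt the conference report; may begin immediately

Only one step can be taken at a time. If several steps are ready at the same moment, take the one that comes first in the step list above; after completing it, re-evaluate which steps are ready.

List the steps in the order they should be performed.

Nothing is required for b, e and f. b is listed earlier → b first.
e and f are both available; e is listed earlier → e.
f is the only step now ready → f.
c is the only step now ready → c.
Next only a has its prerequisites met → a.
Next only d has its prerequisites met → d.

b → e → f → c → a → d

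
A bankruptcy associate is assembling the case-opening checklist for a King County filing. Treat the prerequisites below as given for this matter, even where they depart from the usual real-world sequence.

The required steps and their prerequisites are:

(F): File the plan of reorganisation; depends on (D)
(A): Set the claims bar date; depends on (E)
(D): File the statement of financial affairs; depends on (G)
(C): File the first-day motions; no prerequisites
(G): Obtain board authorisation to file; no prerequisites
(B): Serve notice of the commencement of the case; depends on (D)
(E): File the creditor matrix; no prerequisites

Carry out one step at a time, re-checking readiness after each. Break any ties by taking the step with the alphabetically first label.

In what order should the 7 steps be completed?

(C) (E) (A) (G) (D) (B) (F)

(C), (E) and (G) have no prerequisites; (C) has the earlier label, so (C) is first.
(E) and (G) are both available; (E) has the earlier label → (E).
(A) now also ready, so the ready set is {(A), (G)}; (A) has the earlier label → (A).
Next only (G) has its prerequisites met → (G).
Next only (D) has its prerequisites met → (D).
Now (B) and (F) have their prerequisites met. (B) has the earlier label, so (B) next.
(F) is the only step now ready → (F).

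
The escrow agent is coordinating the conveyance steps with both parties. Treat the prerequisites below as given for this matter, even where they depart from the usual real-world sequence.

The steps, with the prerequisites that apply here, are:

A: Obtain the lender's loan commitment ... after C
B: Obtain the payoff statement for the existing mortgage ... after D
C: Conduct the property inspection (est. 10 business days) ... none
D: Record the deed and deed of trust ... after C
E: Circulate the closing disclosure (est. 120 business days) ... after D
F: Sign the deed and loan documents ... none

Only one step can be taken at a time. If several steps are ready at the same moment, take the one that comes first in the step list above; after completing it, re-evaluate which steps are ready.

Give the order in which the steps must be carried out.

C and F have no prerequisites; C is listed earlier, so C is first.
Now A, D and F have their prerequisites met. A is listed earlier, so A next.
Now D and F have their prerequisites met. D is listed earlier, so D next.
B, E and F are all available; B is listed earlier → B.
Ready: E and F. E is listed earlier → E.
F is the only step now ready → F.

C, A, D, B, E, F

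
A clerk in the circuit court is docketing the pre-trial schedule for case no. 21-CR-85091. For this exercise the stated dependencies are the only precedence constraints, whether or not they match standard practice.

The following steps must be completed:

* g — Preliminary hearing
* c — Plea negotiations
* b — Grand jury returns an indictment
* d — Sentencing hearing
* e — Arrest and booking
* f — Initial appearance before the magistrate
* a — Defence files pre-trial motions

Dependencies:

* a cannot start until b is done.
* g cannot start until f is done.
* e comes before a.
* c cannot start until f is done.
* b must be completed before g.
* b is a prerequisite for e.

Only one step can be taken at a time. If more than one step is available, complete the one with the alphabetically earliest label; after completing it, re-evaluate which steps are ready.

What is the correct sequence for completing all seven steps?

b → d → e → a → f → c → g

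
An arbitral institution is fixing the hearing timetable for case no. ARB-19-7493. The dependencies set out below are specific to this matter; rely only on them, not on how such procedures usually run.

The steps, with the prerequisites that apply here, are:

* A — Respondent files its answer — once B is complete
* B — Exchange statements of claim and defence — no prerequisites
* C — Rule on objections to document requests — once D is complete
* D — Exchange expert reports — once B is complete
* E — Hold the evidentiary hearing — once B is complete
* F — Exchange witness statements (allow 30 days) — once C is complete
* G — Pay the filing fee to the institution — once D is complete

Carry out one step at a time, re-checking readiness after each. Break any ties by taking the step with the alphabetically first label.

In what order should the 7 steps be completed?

B A D C E F G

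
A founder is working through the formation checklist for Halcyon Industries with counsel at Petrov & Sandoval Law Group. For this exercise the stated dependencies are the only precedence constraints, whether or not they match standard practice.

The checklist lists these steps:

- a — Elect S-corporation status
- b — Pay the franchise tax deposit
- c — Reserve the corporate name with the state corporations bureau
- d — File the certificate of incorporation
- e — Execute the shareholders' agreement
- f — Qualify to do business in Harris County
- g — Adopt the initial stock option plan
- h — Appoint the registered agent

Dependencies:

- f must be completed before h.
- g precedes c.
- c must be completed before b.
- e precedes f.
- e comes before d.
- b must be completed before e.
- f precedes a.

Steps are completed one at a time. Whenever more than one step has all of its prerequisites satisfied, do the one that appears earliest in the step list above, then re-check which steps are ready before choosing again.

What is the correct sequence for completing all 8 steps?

g, c, b, e, d, f, a, h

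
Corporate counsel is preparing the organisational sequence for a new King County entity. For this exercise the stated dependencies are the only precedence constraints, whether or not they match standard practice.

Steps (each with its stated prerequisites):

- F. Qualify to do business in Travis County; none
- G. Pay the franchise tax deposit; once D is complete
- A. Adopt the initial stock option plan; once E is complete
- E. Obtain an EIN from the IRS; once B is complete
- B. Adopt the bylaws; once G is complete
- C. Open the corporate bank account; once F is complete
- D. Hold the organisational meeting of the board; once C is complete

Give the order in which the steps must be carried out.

F → C → D → G → B → E → A

F has no prerequisites → F first.
C needed F, now all done → C.
Next only D has its prerequisites met → D.
That leaves G as the only ready step → G.
B needed G, now all done → B.
E is the only step now ready → E.
A is the only step now ready → A.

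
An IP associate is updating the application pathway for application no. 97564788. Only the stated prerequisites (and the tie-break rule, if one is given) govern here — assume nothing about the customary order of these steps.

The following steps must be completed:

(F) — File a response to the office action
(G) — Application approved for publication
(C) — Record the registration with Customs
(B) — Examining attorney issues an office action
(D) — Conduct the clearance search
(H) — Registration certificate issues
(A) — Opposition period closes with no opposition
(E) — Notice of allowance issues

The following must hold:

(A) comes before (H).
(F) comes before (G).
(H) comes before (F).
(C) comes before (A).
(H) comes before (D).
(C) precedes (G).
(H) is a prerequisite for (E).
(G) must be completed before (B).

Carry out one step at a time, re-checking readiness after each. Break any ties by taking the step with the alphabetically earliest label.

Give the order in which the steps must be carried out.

(C) (A) (H) (D) (E) (F) (G) (B)

Only (C) has no prerequisites, so it is first.
Next only (A) has its prerequisites met → (A).
(H) needed (A), now all done → (H).
(D), (E) and (F) are all available; (D) has the earlier label → (D).
(E) and (F) are both available; (E) has the earlier label → (E).
(F) is the only step now ready → (F).
That leaves (G) as the only ready step → (G).
(B) needed (G), now all done → (B).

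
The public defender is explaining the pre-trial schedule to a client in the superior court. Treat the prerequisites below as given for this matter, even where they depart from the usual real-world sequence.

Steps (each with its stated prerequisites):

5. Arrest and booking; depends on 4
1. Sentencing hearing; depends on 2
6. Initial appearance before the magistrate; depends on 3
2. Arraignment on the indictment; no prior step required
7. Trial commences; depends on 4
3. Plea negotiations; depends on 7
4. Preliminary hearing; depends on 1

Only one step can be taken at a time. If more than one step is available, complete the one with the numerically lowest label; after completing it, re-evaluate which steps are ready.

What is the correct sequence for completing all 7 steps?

2 1 4 5 7 3 6

2 is the only step with nothing outstanding, so it goes first.
1 needed 2, now all done → 1.
4 is the only step now ready → 4.
5 and 7 are both available; 5 has the earlier label → 5.
7 needed 4, now all done → 7.
3 is the only step now ready → 3.
6 needed 3, now all done → 6.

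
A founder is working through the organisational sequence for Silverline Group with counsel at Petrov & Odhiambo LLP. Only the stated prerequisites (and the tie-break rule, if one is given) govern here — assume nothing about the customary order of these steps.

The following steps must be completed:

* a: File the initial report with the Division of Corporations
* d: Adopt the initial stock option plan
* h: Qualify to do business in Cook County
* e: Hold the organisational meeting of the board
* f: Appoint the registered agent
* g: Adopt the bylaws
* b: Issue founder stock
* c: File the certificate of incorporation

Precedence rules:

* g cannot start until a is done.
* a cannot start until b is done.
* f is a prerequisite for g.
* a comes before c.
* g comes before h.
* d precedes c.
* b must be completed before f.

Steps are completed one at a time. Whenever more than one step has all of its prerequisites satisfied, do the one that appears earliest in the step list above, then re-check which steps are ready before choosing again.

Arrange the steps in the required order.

d → e → b → a → f → g → h → c

Nothing is required for d, e and b. d is listed earlier → d first.
e and b are both available; e is listed earlier → e.
b is the only step now ready → b.
a and f are both available; a is listed earlier → a.
f and c are both available; f is listed earlier → f.
Ready: g and c. g is listed earlier → g.
h and c are both available; h is listed earlier → h.
c is the only step now ready → c.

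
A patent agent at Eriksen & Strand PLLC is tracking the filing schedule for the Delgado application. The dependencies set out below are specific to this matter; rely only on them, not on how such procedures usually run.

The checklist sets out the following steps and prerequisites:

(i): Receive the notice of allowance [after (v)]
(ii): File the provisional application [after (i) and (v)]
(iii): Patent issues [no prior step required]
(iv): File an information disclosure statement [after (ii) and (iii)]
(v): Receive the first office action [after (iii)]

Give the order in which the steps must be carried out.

(iii) is the only step with nothing outstanding, so it goes first.
That leaves (v) as the only ready step → (v).
(i) needed (v), now all done → (i).
That leaves (ii) as the only ready step → (ii).
(iv) needed (ii) and (iii), now all done → (iv).

(iii) → (v) → (i) → (ii) → (iv)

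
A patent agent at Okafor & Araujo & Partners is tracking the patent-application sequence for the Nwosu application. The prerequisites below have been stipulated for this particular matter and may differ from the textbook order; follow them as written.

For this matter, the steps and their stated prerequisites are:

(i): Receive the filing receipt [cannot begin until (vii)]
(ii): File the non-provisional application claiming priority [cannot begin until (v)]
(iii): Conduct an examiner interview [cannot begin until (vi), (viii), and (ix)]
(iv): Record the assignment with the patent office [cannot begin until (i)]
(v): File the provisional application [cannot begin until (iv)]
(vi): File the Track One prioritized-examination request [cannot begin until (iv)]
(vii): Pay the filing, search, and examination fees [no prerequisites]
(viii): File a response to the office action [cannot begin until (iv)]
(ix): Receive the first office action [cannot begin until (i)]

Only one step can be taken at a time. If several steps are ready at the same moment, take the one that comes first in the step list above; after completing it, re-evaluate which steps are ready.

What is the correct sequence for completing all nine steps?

(vii) is the only step with nothing outstanding, so it goes first.
That leaves (i) as the only ready step → (i).
Now (iv) and (ix) have their prerequisites met. (iv) is listed earlier, so (iv) next.
Now (v), (vi), (viii) and (ix) have their prerequisites met. (v) is listed earlier, so (v) next.
(ii), (vi), (viii) and (ix) are all available; (ii) is listed earlier → (ii).
Ready: (vi), (viii) and (ix). (vi) is listed earlier → (vi).
Ready: (viii) and (ix). (viii) is listed earlier → (viii).
(ix) is the only step now ready → (ix).
(iii) is the only step now ready → (iii).

(vii) → (i) → (iv) → (v) → (ii) → (vi) → (viii) → (ix) → (iii)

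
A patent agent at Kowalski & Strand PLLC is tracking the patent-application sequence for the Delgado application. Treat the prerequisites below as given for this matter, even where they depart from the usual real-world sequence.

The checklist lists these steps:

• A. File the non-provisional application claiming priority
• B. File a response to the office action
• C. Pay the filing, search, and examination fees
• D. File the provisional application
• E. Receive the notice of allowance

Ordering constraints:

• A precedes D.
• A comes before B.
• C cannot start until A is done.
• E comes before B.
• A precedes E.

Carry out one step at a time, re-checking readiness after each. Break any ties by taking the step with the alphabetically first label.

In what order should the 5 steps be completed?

A has no prerequisites → A first.
C, D and E are all available; C has the earlier label → C.
D and E are both available; D has the earlier label → D.
That leaves E as the only ready step → E.
Next only B has its prerequisites met → B.

A, C, D, E, B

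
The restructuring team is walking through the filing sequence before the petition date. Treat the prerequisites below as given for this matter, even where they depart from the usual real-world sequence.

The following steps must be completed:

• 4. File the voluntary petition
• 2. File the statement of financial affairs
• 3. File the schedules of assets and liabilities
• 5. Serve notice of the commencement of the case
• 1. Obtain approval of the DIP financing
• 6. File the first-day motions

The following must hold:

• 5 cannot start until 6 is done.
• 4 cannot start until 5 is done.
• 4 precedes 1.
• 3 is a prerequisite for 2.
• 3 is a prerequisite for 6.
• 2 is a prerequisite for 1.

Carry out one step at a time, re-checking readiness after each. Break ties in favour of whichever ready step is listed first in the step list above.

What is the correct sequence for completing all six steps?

3 → 2 → 6 → 5 → 4 → 1

Only 3 has no prerequisites, so it is first.
Now 2 and 6 have their prerequisites met. 2 is listed earlier, so 2 next.
6 is the only step now ready → 6.
5 is the only step now ready → 5.
4 needed 5, now all done → 4.
1 needed 4 and 2, now all done → 1.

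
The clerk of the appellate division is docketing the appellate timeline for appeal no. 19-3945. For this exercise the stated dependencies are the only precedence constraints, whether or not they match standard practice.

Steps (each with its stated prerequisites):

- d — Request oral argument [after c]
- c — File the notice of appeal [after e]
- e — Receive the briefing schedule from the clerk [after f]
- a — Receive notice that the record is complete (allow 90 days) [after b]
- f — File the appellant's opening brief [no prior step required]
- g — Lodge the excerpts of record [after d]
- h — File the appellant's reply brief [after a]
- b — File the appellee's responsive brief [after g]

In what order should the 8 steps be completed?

f, e, c, d, g, b, a, h

f has no prerequisites → f first.
e needed f, now all done → e.
c needed e, now all done → c.
That leaves d as the only ready step → d.
g needed d, now all done → g.
Next only b has its prerequisites met → b.
a is the only step now ready → a.
Next only h has its prerequisites met → h.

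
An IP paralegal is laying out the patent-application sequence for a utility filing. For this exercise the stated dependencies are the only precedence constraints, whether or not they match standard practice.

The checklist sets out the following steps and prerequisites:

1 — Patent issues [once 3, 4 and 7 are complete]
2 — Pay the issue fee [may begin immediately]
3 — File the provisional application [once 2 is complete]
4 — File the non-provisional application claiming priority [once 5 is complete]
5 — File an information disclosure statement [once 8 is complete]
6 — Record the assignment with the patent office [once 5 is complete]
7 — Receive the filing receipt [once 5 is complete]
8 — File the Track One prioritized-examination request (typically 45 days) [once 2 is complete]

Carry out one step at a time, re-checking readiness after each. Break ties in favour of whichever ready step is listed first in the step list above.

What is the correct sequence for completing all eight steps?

2 has no prerequisites → 2 first.
3 and 8 are both available; 3 is listed earlier → 3.
8 is the only step now ready → 8.
5 needed 8, now all done → 5.
Now 4, 6 and 7 have their prerequisites met. 4 is listed earlier, so 4 next.
Ready: 6 and 7. 6 is listed earlier → 6.
7 needed 5, now all done → 7.
Next only 1 has its prerequisites met → 1.

2, 3, 8, 5, 4, 6, 7, 1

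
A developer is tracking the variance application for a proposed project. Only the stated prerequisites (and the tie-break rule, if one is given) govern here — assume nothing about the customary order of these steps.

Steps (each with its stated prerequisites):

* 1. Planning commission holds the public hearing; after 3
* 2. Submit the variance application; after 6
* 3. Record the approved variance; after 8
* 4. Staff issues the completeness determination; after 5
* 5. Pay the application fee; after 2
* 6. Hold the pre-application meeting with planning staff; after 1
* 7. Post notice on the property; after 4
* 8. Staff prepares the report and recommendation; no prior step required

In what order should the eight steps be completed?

8 3 1 6 2 5 4 7

Only 8 has no prerequisites, so it is first.
Next only 3 has its prerequisites met → 3.
1 needed 3, now all done → 1.
That leaves 6 as the only ready step → 6.
That leaves 2 as the only ready step → 2.
5 needed 2, now all done → 5.
4 needed 5, now all done → 4.
7 is the only step now ready → 7.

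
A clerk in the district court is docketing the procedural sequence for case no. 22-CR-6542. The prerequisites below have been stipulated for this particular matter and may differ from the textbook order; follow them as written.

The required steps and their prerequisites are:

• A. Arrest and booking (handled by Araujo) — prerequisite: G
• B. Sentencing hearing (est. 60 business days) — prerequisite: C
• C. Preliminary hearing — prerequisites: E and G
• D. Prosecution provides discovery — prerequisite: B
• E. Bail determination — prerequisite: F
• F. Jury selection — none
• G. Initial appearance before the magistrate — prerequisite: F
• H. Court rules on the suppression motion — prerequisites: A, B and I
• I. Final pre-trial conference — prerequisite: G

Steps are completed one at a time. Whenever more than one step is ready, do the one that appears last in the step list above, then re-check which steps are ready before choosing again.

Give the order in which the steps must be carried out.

F, G, I, E, C, B, D, A, H

F has no prerequisites → F first.
Now G and E have their prerequisites met. G is listed later, so G next.
Now I, E and A have their prerequisites met. I is listed later, so I next.
Now E and A have their prerequisites met. E is listed later, so E next.
Ready: C and A. C is listed later → C.
Now B and A have their prerequisites met. B is listed later, so B next.
D and A are both available; D is listed later → D.
A needed G, now all done → A.
H needed I, B and A, now all done → H.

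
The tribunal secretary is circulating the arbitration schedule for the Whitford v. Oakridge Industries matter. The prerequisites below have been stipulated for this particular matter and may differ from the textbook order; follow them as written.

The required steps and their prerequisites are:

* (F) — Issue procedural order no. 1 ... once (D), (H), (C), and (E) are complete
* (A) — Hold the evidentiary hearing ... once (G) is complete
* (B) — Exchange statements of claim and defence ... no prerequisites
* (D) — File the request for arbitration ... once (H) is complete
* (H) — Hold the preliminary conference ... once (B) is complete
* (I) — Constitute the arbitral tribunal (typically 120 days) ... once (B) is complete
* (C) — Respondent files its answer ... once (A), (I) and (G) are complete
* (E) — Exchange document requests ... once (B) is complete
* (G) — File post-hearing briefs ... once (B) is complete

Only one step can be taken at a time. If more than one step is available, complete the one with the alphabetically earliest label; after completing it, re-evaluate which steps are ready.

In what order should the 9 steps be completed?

Only (B) has no prerequisites, so it is first.
Now (E), (G), (H) and (I) have their prerequisites met. (E) has the earlier label, so (E) next.
(G), (H) and (I) are all available; (G) has the earlier label → (G).
(A), (H) and (I) are all available; (A) has the earlier label → (A).
Ready: (H) and (I). (H) has the earlier label → (H).
Now (D) and (I) have their prerequisites met. (D) has the earlier label, so (D) next.
(I) needed (B), now all done → (I).
(C) needed (A), (G) and (I), now all done → (C).
Next only (F) has its prerequisites met → (F).

(B), (E), (G), (A), (H), (D), (I), (C), (F)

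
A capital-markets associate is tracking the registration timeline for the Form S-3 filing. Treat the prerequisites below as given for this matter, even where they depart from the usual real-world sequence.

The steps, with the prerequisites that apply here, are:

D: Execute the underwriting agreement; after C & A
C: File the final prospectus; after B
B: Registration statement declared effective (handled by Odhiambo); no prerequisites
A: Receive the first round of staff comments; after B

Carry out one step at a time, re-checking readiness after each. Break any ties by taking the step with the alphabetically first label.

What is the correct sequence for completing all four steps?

B has no prerequisites → B first.
Now A and C have their prerequisites met. A has the earlier label, so A next.
That leaves C as the only ready step → C.
D needed A and C, now all done → D.

B, A, C, D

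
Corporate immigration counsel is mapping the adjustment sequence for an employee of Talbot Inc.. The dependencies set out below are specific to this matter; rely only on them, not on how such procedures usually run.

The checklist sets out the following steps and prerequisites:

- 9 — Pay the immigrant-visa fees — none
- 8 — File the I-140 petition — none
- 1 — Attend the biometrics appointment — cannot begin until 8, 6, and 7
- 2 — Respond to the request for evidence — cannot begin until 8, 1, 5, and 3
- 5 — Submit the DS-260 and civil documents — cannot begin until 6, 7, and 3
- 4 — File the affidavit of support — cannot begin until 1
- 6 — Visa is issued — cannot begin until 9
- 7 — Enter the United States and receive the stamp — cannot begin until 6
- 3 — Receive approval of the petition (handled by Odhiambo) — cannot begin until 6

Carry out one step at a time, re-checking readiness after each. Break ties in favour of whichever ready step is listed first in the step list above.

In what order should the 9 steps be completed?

9 8 6 7 1 4 3 5 2

Nothing is required for 9 and 8. 9 is listed earlier → 9 first.
Ready: 8 and 6. 8 is listed earlier → 8.
6 needed 9, now all done → 6.
Now 7 and 3 have their prerequisites met. 7 is listed earlier, so 7 next.
1 now also ready, so the ready set is {1, 3}; 1 is listed earlier → 1.
4 and 3 are both available; 4 is listed earlier → 4.
That leaves 3 as the only ready step → 3.
5 needed 6, 7 and 3, now all done → 5.
2 is the only step now ready → 2.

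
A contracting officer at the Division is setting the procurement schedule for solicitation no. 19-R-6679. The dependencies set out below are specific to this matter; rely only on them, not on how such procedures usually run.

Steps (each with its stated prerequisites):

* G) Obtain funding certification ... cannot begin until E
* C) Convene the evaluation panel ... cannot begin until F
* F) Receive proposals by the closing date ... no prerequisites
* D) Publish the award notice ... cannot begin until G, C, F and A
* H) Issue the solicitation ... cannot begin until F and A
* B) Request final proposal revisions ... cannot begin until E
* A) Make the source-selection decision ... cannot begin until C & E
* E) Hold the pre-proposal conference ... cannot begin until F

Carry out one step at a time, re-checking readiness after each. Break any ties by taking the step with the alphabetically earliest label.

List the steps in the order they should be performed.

Only F has no prerequisites, so it is first.
Ready: C and E. C has the earlier label → C.
E is the only step now ready → E.
Ready: A, B and G. A has the earlier label → A.
Ready: B, G and H. B has the earlier label → B.
Ready: G and H. G has the earlier label → G.
D now also ready, so the ready set is {D, H}; D has the earlier label → D.
H is the only step now ready → H.

F C E A B G D H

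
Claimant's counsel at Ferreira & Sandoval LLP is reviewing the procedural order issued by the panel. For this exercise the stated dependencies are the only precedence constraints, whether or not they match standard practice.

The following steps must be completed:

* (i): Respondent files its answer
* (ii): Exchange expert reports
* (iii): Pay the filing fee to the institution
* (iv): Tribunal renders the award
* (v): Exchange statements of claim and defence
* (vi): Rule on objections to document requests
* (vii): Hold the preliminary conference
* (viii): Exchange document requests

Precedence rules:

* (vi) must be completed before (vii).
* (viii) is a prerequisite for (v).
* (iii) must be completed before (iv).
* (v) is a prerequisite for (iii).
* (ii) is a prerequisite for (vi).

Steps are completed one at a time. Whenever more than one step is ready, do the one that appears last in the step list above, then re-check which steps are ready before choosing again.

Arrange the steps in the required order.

(viii) → (v) → (iii) → (iv) → (ii) → (vi) → (vii) → (i)

(viii), (ii) and (i) have no prerequisites; (viii) is listed later, so (viii) is first.
(v) now also ready, so the ready set is {(v), (ii), (i)}; (v) is listed later → (v).
(iii) now also ready, so the ready set is {(iii), (ii), (i)}; (iii) is listed later → (iii).
Now (iv), (ii) and (i) have their prerequisites met. (iv) is listed later, so (iv) next.
Ready: (ii) and (i). (ii) is listed later → (ii).
(vi) now also ready, so the ready set is {(vi), (i)}; (vi) is listed later → (vi).
(vii) and (i) are both available; (vii) is listed later → (vii).
(i) is the only step now ready → (i).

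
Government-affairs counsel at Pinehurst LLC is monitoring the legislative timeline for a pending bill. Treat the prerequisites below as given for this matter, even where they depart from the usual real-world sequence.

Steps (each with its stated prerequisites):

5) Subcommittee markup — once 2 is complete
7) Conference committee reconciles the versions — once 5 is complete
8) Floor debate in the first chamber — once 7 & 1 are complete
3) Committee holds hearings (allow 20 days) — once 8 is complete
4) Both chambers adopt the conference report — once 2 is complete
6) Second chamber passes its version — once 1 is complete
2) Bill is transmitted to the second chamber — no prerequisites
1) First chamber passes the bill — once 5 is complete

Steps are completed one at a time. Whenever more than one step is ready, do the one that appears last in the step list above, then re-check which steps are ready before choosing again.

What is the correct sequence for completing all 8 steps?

2 4 5 1 6 7 8 3

2 has no prerequisites → 2 first.
4 and 5 are both available; 4 is listed later → 4.
5 is the only step now ready → 5.
Now 1 and 7 have their prerequisites met. 1 is listed later, so 1 next.
Ready: 6 and 7. 6 is listed later → 6.
7 needed 5, now all done → 7.
8 is the only step now ready → 8.
That leaves 3 as the only ready step → 3.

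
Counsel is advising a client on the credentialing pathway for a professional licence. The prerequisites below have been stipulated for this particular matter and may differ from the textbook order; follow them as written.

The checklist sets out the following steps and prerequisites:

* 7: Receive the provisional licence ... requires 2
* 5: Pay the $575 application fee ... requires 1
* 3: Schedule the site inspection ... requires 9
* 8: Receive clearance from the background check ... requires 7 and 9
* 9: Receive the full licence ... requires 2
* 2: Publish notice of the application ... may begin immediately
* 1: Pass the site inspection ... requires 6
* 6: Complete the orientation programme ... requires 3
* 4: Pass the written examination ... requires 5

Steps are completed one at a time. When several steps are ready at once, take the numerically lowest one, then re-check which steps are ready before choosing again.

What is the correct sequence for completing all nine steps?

2, 7, 9, 3, 6, 1, 5, 4, 8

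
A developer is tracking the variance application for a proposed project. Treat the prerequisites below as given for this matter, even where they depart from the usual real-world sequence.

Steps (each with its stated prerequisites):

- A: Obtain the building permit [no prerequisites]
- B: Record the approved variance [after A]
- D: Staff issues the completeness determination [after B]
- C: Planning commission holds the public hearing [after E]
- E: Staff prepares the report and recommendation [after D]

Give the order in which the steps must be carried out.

A, B, D, E, C

A is the only step with nothing outstanding, so it goes first.
B needed A, now all done → B.
That leaves D as the only ready step → D.
E needed D, now all done → E.
C needed E, now all done → C.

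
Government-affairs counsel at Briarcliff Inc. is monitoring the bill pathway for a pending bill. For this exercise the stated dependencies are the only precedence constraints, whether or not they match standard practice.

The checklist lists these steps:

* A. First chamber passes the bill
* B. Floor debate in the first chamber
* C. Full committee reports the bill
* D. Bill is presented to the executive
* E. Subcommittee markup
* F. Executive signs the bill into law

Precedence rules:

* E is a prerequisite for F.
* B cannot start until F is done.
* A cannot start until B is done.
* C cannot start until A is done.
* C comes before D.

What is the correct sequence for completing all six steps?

E → F → B → A → C → D

Only E has no prerequisites, so it is first.
That leaves F as the only ready step → F.
B needed F, now all done → B.
Next only A has its prerequisites met → A.
C needed A, now all done → C.
D needed C, now all done → D.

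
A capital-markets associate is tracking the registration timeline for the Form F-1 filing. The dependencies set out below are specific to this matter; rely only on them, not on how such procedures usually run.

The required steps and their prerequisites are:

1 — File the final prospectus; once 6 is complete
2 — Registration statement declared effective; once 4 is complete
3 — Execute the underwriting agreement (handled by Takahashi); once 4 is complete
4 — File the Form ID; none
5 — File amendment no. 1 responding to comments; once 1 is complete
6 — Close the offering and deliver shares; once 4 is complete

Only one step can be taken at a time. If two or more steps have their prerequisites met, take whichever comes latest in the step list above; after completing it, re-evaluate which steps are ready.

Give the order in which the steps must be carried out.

Only 4 has no prerequisites, so it is first.
Now 6, 3 and 2 have their prerequisites met. 6 is listed later, so 6 next.
1 now also ready, so the ready set is {3, 2, 1}; 3 is listed later → 3.
Now 2 and 1 have their prerequisites met. 2 is listed later, so 2 next.
That leaves 1 as the only ready step → 1.
5 is the only step now ready → 5.

4, 6, 3, 2, 1, 5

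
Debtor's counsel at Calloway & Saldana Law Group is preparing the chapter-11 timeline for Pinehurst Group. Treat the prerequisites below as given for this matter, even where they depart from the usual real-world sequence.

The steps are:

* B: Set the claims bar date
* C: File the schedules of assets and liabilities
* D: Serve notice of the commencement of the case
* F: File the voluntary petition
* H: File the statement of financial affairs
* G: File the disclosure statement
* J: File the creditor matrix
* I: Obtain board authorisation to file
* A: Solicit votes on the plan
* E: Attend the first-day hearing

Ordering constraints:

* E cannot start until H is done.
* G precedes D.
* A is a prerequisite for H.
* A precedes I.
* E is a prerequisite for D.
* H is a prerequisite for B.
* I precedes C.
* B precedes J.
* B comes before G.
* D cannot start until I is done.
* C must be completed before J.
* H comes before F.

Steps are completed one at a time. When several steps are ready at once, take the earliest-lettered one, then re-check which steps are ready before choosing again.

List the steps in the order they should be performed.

A is the only step with nothing outstanding, so it goes first.
Ready: H and I. H has the earlier label → H.
B, E and F now also ready, so the ready set is {B, E, F, I}; B has the earlier label → B.
Ready: E, F, G and I. E has the earlier label → E.
F, G and I are all available; F has the earlier label → F.
Ready: G and I. G has the earlier label → G.
I needed A, now all done → I.
Now C and D have their prerequisites met. C has the earlier label, so C next.
J now also ready, so the ready set is {D, J}; D has the earlier label → D.
J needed B and C, now all done → J.

A, H, B, E, F, G, I, C, D, J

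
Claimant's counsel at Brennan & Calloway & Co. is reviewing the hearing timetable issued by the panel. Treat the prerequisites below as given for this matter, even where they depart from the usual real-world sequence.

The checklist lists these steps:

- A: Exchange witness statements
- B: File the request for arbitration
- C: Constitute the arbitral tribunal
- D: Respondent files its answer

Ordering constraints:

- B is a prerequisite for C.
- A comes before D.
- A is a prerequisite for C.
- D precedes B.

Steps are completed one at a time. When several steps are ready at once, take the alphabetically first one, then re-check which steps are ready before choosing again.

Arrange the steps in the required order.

A D B C

A has no prerequisites → A first.
D needed A, now all done → D.
That leaves B as the only ready step → B.
C needed A and B, now all done → C.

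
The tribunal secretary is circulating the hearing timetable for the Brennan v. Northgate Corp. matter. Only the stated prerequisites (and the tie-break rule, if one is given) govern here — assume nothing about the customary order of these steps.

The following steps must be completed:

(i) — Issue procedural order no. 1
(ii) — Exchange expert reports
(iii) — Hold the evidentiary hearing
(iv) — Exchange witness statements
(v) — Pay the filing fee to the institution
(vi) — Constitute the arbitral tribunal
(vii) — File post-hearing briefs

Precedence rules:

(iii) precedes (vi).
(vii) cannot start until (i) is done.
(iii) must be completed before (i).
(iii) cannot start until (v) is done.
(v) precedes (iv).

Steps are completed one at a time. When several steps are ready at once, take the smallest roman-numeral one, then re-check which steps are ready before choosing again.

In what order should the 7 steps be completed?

(ii), (v), (iii), (i), (iv), (vi), (vii)

(ii) and (v) have no prerequisites; (ii) has the earlier label, so (ii) is first.
(v) is the only step now ready → (v).
(iii) and (iv) are both available; (iii) has the earlier label → (iii).
(i), (iv) and (vi) are all available; (i) has the earlier label → (i).
Now (iv), (vi) and (vii) have their prerequisites met. (iv) has the earlier label, so (iv) next.
Now (vi) and (vii) have their prerequisites met. (vi) has the earlier label, so (vi) next.
(vii) needed (i), now all done → (vii).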